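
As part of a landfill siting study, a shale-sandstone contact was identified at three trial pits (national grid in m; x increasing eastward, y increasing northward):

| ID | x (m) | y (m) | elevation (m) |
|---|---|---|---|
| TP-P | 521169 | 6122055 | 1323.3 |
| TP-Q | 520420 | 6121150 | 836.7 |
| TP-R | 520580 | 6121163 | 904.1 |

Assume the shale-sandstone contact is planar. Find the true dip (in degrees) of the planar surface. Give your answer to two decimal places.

Two edge vectors: TP-P→TP-Q = (-749, -905, -486.6), TP-P→TP-R = (-589, -892, -419.2).
Normal n = (TP-P→TP-Q) × (TP-P→TP-R) = (-54671.2, -27373.4, 135063).
So ∂z/∂x = −n_x/n_z = 0.40478 and ∂z/∂y = −n_y/n_z = 0.20267.
Gradient magnitude |∇z| = √(a² + b²) = √(0.16385 + 0.04108) = 0.45269.
True dip = arctan(0.45269) = 24.36°, dipping toward WSW (azimuth ≈ 243°).

24.36°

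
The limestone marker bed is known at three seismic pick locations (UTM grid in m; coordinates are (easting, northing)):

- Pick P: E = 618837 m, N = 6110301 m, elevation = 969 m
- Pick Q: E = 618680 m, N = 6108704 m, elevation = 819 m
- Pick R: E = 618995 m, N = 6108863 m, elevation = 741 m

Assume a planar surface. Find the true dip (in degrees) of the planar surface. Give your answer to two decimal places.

18.49°

Let the plane be z = a·E + b·N + c.
Pick Q−Pick P: −157a − 1597b = −150;  Pick R−Pick P: 158a − 1438b = −228.
Solving gives a = −0.31043, b = 0.12444.
Gradient magnitude |∇z| = √(a² + b²) = √(0.09637 + 0.01549) = 0.33445.
True dip = arctan(0.33445) = 18.49°, dipping toward ESE (azimuth ≈ 112°).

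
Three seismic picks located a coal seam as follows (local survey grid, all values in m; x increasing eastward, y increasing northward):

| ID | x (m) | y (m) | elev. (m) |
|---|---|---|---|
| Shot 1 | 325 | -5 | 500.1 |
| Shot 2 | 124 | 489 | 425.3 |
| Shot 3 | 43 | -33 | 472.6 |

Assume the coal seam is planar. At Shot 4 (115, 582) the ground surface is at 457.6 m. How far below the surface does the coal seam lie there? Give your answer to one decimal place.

Let the plane be z = a·x + b·y + c.
Shot 2−Shot 1: −201a + 494b = −74.8;  Shot 3−Shot 1: −282a − 28b = −27.5.
Solving gives a = 0.10818, b = −0.10740.
Then c = 500.1 − a·325 − b·-5 = 464.40.
At (115, 582): z_contact = 12.44 − 62.51 + 464.40 = 414.34 m.
Depth below ground = 457.6 − 414.34 = 43.3 m.

43.3 m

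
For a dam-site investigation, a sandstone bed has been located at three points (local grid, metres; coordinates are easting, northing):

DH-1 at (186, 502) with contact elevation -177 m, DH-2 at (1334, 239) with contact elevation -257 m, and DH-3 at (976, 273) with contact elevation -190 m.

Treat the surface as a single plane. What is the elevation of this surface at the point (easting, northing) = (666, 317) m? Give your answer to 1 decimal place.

-144.7 m

Two edge vectors: DH-1→DH-2 = (1148, -263, -80), DH-1→DH-3 = (790, -229, -13).
Normal n = (DH-1→DH-2) × (DH-1→DH-3) = (-14901, -48276, -55122).
So ∂z/∂easting = −n_x/n_z = −0.270328 and ∂z/∂northing = −n_y/n_z = −0.875803.
Intercept c from DH-1: -177 + 50.28 + 439.65 = 312.93.
At (666, 317): z = −180.0 − 277.6 + 312.93 = -144.7 m.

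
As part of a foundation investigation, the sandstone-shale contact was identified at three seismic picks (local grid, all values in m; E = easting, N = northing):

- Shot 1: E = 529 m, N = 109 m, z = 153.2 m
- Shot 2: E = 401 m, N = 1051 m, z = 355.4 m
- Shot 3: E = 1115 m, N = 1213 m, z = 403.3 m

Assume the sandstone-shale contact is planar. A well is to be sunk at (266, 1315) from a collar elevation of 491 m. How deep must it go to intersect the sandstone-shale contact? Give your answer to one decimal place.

80.7 m

Let the plane be z = a·E + b·N + c.
Shot 2−Shot 1: −128a + 942b = 202.2;  Shot 3−Shot 1: 586a + 1104b = 250.1.
Solving gives a = 0.017835, b = 0.217073.
Then c = 153.2 − a·529 − b·109 = 120.10.
At (266, 1315): z_contact = 4.74 + 285.45 + 120.10 = 410.30 m.
Depth below ground = 491 − 410.30 = 80.7 m.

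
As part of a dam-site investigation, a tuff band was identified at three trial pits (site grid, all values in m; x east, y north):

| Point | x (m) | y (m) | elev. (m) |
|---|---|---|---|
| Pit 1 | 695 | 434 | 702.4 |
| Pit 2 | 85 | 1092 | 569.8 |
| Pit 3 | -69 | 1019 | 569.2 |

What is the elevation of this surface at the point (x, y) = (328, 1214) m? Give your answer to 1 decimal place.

Two edge vectors: Pit 1→Pit 2 = (-610, 658, -132.6), Pit 1→Pit 3 = (-764, 585, -133.2).
Normal n = (Pit 1→Pit 2) × (Pit 1→Pit 3) = (-10074.6, 20054.4, 145862).
So ∂z/∂x = −n_x/n_z = 0.069069 and ∂z/∂y = −n_y/n_z = −0.137489.
Intercept c from Pit 1: 702.4 − 48.00 + 59.67 = 714.07.
At (328, 1214): z = 22.7 − 166.9 + 714.07 = 569.8 m.

569.8 m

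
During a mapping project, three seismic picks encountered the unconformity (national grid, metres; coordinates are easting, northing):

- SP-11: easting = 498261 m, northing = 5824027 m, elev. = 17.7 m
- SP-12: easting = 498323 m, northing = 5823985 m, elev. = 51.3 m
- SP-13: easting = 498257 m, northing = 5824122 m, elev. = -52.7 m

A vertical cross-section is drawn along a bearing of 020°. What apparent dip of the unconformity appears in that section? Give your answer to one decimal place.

Two edge vectors: SP-11→SP-12 = (62, -42, 33.6), SP-11→SP-13 = (-4, 95, -70.4).
Normal n = (SP-11→SP-12) × (SP-11→SP-13) = (-235.2, 4230.4, 5722).
So ∂z/∂easting = −n_x/n_z = 0.04110 and ∂z/∂northing = −n_y/n_z = −0.73932.
Unit vector along 020° is (sin 20°, cos 20°) = (0.3420, 0.9397).
Slope in that direction = a·(0.3420) + b·(0.9397) = −0.68068.
Apparent dip = arctan|0.68068| = 34.2° (true dip is 36.5°, so apparent ≤ true as expected).

34.2°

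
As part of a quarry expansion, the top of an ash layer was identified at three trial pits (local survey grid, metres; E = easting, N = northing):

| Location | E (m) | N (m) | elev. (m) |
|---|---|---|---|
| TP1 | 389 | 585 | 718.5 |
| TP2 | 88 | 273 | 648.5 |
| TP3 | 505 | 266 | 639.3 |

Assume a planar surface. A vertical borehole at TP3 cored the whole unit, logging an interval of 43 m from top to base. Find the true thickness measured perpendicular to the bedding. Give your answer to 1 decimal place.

Let the plane be z = a·E + b·N + c.
TP2−TP1: −301a − 312b = −70;  TP3−TP1: 116a − 319b = −79.2.
Solving gives a = −0.01800, b = 0.24173.
|∇z| = √(a²+b²) = 0.24240, so dip δ = arctan(0.24240) = 13.63°.
True thickness = vertical thickness × cos δ = 43 × cos 13.63° = 41.8 m.

41.8 m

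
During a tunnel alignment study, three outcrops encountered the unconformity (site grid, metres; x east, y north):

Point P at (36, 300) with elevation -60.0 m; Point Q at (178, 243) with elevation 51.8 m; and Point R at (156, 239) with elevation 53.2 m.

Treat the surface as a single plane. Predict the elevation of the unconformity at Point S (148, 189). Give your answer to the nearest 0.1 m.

Let the plane be z = a·x + b·y + c.
Point Q−Point P: 142a − 57b = 111.8;  Point R−Point P: 120a − 61b = 113.2.
Solving gives a = 0.20165, b = −1.45906.
Then c = -60 − a·36 − b·300 = 370.46.
At (148, 189): z = 29.8 − 275.8 + 370.46 = 124.5 m.

124.5 m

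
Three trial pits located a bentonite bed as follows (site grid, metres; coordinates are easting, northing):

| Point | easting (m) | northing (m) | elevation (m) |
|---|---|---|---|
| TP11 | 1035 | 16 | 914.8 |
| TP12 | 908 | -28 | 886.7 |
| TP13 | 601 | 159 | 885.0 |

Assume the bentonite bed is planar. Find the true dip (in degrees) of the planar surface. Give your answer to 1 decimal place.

Let the plane be z = a·easting + b·northing + c.
TP12−TP11: −127a − 44b = −28.1;  TP13−TP11: −434a + 143b = −29.8.
Solving gives a = 0.14305, b = 0.22575.
Gradient magnitude |∇z| = √(a² + b²) = √(0.02046 + 0.05096) = 0.26726.
True dip = arctan(0.26726) = 15.0°, dipping toward SSW (azimuth ≈ 212°).

15.0°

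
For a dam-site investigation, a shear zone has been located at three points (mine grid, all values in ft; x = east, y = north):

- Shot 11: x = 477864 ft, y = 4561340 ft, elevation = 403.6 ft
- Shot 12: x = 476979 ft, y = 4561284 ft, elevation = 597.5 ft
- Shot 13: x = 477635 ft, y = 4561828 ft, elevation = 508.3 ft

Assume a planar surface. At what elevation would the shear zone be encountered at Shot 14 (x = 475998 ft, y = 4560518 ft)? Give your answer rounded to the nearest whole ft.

736 ft

Let the plane be z = a·x + b·y + c.
Shot 12−Shot 11: −885a − 56b = 193.9;  Shot 13−Shot 11: −229a + 488b = 104.7.
Solving gives a = −0.22596244, b = 0.10851353.
Then c = 403.6 − a·477864 − b·4561340 = −386584.18.
At (475998, 4560518): z = −107557.7 + 494877.9 − 386584.18 = 736.0 ft.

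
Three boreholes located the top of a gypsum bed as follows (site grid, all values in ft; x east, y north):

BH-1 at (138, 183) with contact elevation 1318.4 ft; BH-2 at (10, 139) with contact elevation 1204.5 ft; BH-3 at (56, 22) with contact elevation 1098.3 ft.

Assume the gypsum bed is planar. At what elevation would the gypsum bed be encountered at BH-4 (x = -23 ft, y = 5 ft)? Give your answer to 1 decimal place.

1039.3 ft

Let the plane be z = a·x + b·y + c.
BH-2−BH-1: −128a − 44b = −113.9;  BH-3−BH-1: −82a − 161b = −220.1.
Solving gives a = 0.50903, b = 1.10782.
Then c = 1318.4 − a·138 − b·183 = 1045.42.
At (-23, 5): z = −11.7 + 5.5 + 1045.42 = 1039.3 ft.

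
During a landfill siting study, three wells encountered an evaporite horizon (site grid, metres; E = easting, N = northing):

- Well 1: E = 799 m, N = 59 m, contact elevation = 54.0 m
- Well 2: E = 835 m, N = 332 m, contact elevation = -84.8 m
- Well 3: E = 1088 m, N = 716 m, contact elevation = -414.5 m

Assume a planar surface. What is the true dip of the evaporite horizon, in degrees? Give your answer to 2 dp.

Let the plane be z = a·E + b·N + c.
Well 2−Well 1: 36a + 273b = −138.8;  Well 3−Well 1: 289a + 657b = −468.5.
Solving gives a = −0.66447, b = −0.42080.
Gradient magnitude |∇z| = √(a² + b²) = √(0.44153 + 0.17707) = 0.78651.
True dip = arctan(0.78651) = 38.19°, dipping toward ENE (azimuth ≈ 058°).

38.19°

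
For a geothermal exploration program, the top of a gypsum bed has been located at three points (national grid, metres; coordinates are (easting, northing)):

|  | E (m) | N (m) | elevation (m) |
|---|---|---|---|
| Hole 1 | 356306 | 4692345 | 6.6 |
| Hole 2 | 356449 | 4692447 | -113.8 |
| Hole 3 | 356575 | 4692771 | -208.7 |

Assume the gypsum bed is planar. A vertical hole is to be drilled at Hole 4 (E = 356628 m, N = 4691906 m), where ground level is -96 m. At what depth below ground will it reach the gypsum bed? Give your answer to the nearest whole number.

200 m

Two edge vectors: Hole 1→Hole 2 = (143, 102, -120.4), Hole 1→Hole 3 = (269, 426, -215.3).
Normal n = (Hole 1→Hole 2) × (Hole 1→Hole 3) = (29329.8, -1599.7, 33480).
So ∂z/∂E = −n_x/n_z = −0.87603943 and ∂z/∂N = −n_y/n_z = 0.04778076.
Intercept c from Hole 1: 6.6 + 312138.10 − 224203.83 = 87940.87.
At (356628, 4691906): z_contact = −312420.2 + 224182.9 + 87940.87 = -296.5 m.
Depth below ground = -96 − (-296.5) = 200 m.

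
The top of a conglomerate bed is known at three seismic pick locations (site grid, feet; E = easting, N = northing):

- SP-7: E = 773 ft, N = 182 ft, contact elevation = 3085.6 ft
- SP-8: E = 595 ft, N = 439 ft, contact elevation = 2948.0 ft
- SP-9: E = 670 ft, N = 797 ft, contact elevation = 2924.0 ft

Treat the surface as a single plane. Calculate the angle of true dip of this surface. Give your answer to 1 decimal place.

28.7°

Two edge vectors: SP-7→SP-8 = (-178, 257, -137.6), SP-7→SP-9 = (-103, 615, -161.6).
Normal n = (SP-7→SP-8) × (SP-7→SP-9) = (43092.8, -14592, -82999).
So ∂z/∂E = −n_x/n_z = 0.51920 and ∂z/∂N = −n_y/n_z = −0.17581.
Gradient magnitude |∇z| = √(a² + b²) = √(0.26957 + 0.03091) = 0.54816.
True dip = arctan(0.54816) = 28.7°, dipping toward WNW (azimuth ≈ 289°).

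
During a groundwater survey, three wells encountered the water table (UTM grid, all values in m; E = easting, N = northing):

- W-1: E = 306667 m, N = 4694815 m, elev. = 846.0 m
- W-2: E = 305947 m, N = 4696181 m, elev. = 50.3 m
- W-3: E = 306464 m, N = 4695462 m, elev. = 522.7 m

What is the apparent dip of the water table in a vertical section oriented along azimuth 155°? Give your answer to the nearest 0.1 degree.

Let the plane be z = a·E + b·N + c.
W-2−W-1: −720a + 1366b = −795.7;  W-3−W-1: −203a + 647b = −323.3.
Solving gives a = 0.38819, b = −0.37789.
Unit vector along 155° is (sin 155°, cos 155°) = (0.4226, -0.9063).
Slope in that direction = a·(0.4226) + b·(-0.9063) = 0.50654.
Apparent dip = arctan|0.50654| = 26.9° (true dip is 28.4°, so apparent ≤ true as expected).

26.9°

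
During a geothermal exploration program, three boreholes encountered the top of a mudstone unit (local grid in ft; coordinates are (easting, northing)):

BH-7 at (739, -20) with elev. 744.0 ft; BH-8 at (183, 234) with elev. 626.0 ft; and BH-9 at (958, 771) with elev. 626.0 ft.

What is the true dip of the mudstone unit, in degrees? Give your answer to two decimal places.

12.66°

Two edge vectors: BH-7→BH-8 = (-556, 254, -118), BH-7→BH-9 = (219, 791, -118).
Normal n = (BH-7→BH-8) × (BH-7→BH-9) = (63366, -91450, -495422).
So ∂z/∂E = −n_x/n_z = 0.12790 and ∂z/∂N = −n_y/n_z = −0.18459.
Gradient magnitude |∇z| = √(a² + b²) = √(0.01636 + 0.03407) = 0.22457.
True dip = arctan(0.22457) = 12.66°, dipping toward NW (azimuth ≈ 325°).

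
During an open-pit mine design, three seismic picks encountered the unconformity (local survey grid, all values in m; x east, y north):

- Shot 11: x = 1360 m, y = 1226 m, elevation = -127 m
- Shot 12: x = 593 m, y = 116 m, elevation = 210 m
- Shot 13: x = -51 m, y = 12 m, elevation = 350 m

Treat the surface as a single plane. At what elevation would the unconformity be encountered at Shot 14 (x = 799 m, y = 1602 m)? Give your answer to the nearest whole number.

-86 m

Let the plane be z = a·x + b·y + c.
Shot 12−Shot 11: −767a − 1110b = 337;  Shot 13−Shot 11: −1411a − 1214b = 477.
Solving gives a = −0.18951, b = −0.17265.
Then c = -127 − a·1360 − b·1226 = 342.41.
At (799, 1602): z = −151.4 − 276.6 + 342.41 = -85.6 m.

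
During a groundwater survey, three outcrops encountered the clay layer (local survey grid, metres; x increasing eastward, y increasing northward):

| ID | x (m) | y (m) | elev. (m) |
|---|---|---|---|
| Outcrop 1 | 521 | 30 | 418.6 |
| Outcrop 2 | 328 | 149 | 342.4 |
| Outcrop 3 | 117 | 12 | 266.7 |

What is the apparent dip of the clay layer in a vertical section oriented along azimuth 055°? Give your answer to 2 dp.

16.31°

Let the plane be z = a·x + b·y + c.
Outcrop 2−Outcrop 1: −193a + 119b = −76.2;  Outcrop 3−Outcrop 1: −404a − 18b = −151.9.
Solving gives a = 0.37726, b = −0.02848.
Unit vector along 055° is (sin 55°, cos 55°) = (0.8192, 0.5736).
Slope in that direction = a·(0.8192) + b·(0.5736) = 0.29270.
Apparent dip = arctan|0.29270| = 16.31° (true dip is 20.7°, so apparent ≤ true as expected).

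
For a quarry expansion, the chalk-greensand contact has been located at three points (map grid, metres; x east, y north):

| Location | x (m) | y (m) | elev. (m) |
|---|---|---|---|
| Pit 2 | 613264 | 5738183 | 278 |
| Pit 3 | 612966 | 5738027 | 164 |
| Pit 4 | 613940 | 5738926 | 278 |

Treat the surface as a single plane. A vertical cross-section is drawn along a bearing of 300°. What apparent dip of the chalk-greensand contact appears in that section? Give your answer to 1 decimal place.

Two edge vectors: Pit 2→Pit 3 = (-298, -156, -114), Pit 2→Pit 4 = (676, 743, 0).
Normal n = (Pit 2→Pit 3) × (Pit 2→Pit 4) = (84702, -77064, -115958).
So ∂z/∂x = −n_x/n_z = 0.73045 and ∂z/∂y = −n_y/n_z = −0.66459.
Unit vector along 300° is (sin 300°, cos 300°) = (-0.8660, 0.5000).
Slope in that direction = a·(-0.8660) + b·(0.5000) = −0.96488.
Apparent dip = arctan|0.96488| = 44.0° (true dip is 44.6°, so apparent ≤ true as expected).

44.0°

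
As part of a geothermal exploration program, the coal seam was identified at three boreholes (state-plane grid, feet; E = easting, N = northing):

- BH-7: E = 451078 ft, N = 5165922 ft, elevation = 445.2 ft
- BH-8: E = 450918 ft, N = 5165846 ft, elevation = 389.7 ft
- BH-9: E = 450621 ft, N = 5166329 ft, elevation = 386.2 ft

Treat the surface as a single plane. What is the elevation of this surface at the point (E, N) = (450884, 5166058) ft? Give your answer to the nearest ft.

414 ft

Let the plane be z = a·E + b·N + c.
BH-8−BH-7: −160a − 76b = −55.5;  BH-9−BH-7: −457a + 407b = −59.
Solving gives a = 0.27112627, b = 0.15947102.
Then c = 445.2 − a·451078 − b·5165922 = −945668.73.
At (450884, 5166058): z = 122246.5 + 823836.5 − 945668.73 = 414.3 ft.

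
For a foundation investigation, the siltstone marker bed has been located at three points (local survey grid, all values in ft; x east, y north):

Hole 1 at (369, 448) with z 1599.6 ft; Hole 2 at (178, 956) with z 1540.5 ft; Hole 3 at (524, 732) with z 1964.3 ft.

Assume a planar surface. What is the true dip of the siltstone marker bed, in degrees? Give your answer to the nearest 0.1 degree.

57.8°

Two edge vectors: Hole 1→Hole 2 = (-191, 508, -59.1), Hole 1→Hole 3 = (155, 284, 364.7).
Normal n = (Hole 1→Hole 2) × (Hole 1→Hole 3) = (202052, 60497.2, -132984).
So ∂z/∂x = −n_x/n_z = 1.51937 and ∂z/∂y = −n_y/n_z = 0.45492.
Gradient magnitude |∇z| = √(a² + b²) = √(2.30849 + 0.20695) = 1.58601.
True dip = arctan(1.58601) = 57.8°, dipping toward WSW (azimuth ≈ 253°).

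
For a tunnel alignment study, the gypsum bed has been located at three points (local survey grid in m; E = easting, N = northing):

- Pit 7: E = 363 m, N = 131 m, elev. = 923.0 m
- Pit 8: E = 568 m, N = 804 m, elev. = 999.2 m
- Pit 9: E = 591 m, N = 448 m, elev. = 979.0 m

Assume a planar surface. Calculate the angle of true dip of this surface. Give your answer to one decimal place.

9.5°

Let the plane be z = a·E + b·N + c.
Pit 8−Pit 7: 205a + 673b = 76.2;  Pit 9−Pit 7: 228a + 317b = 56.
Solving gives a = 0.15298, b = 0.06663.
Gradient magnitude |∇z| = √(a² + b²) = √(0.02340 + 0.00444) = 0.16686.
True dip = arctan(0.16686) = 9.5°, dipping toward WSW (azimuth ≈ 246°).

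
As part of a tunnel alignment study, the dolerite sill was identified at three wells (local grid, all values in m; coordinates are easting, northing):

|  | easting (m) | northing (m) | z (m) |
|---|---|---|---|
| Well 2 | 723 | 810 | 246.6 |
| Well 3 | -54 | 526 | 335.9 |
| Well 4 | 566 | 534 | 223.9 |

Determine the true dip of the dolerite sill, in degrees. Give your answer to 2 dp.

14.64°

Let the plane be z = a·easting + b·northing + c.
Well 3−Well 2: −777a − 284b = 89.3;  Well 4−Well 2: −157a − 276b = −22.7.
Solving gives a = −0.18305, b = 0.18637.
Gradient magnitude |∇z| = √(a² + b²) = √(0.03351 + 0.03473) = 0.26123.
True dip = arctan(0.26123) = 14.64°, dipping toward SE (azimuth ≈ 136°).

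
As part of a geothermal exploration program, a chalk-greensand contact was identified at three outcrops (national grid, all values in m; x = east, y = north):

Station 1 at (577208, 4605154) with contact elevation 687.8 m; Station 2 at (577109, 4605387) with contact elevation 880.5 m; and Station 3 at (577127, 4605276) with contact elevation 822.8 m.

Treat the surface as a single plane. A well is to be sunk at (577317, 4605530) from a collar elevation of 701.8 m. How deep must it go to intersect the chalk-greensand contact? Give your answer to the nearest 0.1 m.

Let the plane be z = a·x + b·y + c.
Station 2−Station 1: −99a + 233b = 192.7;  Station 3−Station 1: −81a + 122b = 135.
Solving gives a = −1.169330390, b = 0.330198675.
Then c = 687.8 − a·577208 − b·4605154 = −844981.10.
At (577317, 4605530): z_contact = −675074.31 + 1520739.91 − 844981.10 = 684.50 m.
Depth below ground = 701.8 − 684.50 = 17.3 m.

17.3 m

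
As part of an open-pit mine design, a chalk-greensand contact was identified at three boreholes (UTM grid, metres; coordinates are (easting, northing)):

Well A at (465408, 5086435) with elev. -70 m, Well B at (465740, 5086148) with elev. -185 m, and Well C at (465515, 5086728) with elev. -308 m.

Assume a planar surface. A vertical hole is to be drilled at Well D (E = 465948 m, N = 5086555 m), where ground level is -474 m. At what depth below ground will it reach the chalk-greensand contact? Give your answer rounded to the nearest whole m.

Let the plane be z = a·E + b·N + c.
Well B−Well A: 332a − 287b = −115;  Well C−Well A: 107a + 293b = −238.
Solving gives a = −0.79697621, b = −0.52124077.
Then c = -70 − a·465408 − b·5086435 = 3022106.40.
At (465948, 5086555): z_contact = −371349.5 − 2651319.8 + 3022106.40 = -562.9 m.
Depth below ground = -474 − (-562.9) = 89 m.

89 m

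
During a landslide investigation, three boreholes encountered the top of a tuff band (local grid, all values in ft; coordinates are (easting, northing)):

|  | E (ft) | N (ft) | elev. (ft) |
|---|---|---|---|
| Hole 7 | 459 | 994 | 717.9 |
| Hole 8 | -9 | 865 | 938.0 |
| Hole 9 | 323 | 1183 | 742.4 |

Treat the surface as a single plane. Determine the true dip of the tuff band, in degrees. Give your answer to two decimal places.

24.55°

Let the plane be z = a·E + b·N + c.
Hole 8−Hole 7: −468a − 129b = 220.1;  Hole 9−Hole 7: −136a + 189b = 24.5.
Solving gives a = −0.42227, b = −0.17423.
Gradient magnitude |∇z| = √(a² + b²) = √(0.17832 + 0.03036) = 0.45681.
True dip = arctan(0.45681) = 24.55°, dipping toward ENE (azimuth ≈ 068°).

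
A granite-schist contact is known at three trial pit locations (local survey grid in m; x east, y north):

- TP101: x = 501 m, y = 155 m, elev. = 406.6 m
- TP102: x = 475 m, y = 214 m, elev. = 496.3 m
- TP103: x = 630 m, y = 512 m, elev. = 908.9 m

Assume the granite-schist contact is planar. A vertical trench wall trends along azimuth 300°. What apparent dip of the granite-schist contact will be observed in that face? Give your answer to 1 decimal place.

40.4°

Let the plane be z = a·x + b·y + c.
TP102−TP101: −26a + 59b = 89.7;  TP103−TP101: 129a + 357b = 502.3.
Solving gives a = −0.14131, b = 1.45807.
Unit vector along 300° is (sin 300°, cos 300°) = (-0.8660, 0.5000).
Slope in that direction = a·(-0.8660) + b·(0.5000) = 0.85141.
Apparent dip = arctan|0.85141| = 40.4° (true dip is 55.7°, so apparent ≤ true as expected).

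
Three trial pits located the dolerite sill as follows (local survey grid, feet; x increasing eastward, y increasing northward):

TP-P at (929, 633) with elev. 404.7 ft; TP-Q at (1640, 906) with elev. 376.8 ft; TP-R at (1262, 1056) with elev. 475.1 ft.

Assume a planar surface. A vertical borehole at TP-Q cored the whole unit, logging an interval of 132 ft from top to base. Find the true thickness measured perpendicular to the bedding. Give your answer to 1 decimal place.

Two edge vectors: TP-P→TP-Q = (711, 273, -27.9), TP-P→TP-R = (333, 423, 70.4).
Normal n = (TP-P→TP-Q) × (TP-P→TP-R) = (31020.9, -59345.1, 209844).
So ∂z/∂x = −n_x/n_z = −0.14783 and ∂z/∂y = −n_y/n_z = 0.28281.
|∇z| = √(a²+b²) = 0.31911, so dip δ = arctan(0.31911) = 17.70°.
True thickness = vertical thickness × cos δ = 132 × cos 17.70° = 125.8 ft.

125.8 ft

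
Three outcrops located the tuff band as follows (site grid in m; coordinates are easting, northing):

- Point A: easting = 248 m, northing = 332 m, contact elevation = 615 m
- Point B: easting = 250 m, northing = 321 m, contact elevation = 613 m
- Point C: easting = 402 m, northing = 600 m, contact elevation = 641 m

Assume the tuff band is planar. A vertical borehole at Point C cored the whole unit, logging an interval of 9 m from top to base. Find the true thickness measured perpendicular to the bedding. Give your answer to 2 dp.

8.83 m

Two edge vectors: Point A→Point B = (2, -11, -2), Point A→Point C = (154, 268, 26).
Normal n = (Point A→Point B) × (Point A→Point C) = (250, -360, 2230).
So ∂z/∂easting = −n_x/n_z = −0.11211 and ∂z/∂northing = −n_y/n_z = 0.16143.
|∇z| = √(a²+b²) = 0.19654, so dip δ = arctan(0.19654) = 11.12°.
True thickness = vertical thickness × cos δ = 9 × cos 11.12° = 8.83 m.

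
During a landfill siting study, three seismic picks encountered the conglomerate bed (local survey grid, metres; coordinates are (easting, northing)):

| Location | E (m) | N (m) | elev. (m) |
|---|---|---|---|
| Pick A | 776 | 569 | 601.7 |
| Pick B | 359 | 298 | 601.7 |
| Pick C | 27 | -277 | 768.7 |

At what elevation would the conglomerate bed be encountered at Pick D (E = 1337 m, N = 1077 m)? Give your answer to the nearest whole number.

Let the plane be z = a·E + b·N + c.
Pick B−Pick A: −417a − 271b = 0;  Pick C−Pick A: −749a − 846b = 167.
Solving gives a = 0.30211, b = −0.46487.
Then c = 601.7 − a·776 − b·569 = 631.77.
At (1337, 1077): z = 403.9 − 500.7 + 631.77 = 535.0 m.

535 m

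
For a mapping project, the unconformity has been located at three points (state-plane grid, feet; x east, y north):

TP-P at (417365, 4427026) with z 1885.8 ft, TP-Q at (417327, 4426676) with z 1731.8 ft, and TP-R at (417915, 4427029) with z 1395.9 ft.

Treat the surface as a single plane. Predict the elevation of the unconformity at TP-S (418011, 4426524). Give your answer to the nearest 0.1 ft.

Two edge vectors: TP-P→TP-Q = (-38, -350, -154), TP-P→TP-R = (550, 3, -489.9).
Normal n = (TP-P→TP-Q) × (TP-P→TP-R) = (171927, -103316.2, 192386).
So ∂z/∂x = −n_x/n_z = −0.893656503 and ∂z/∂y = −n_y/n_z = 0.537025563.
Intercept c from TP-P: 1885.8 + 372980.95 − 2377426.13 = −2002559.38.
At (418011, 4426524): z = −373558.2 + 2377156.5 − 2002559.38 = 1038.9 ft.

1038.9 ft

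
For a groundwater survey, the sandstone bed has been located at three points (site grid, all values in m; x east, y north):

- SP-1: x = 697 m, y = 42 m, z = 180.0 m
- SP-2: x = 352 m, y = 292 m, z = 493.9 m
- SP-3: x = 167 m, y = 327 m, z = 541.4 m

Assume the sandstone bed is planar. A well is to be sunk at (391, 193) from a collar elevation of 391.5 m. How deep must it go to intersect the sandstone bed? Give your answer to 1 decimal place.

19.4 m

Two edge vectors: SP-1→SP-2 = (-345, 250, 313.9), SP-1→SP-3 = (-530, 285, 361.4).
Normal n = (SP-1→SP-2) × (SP-1→SP-3) = (888.5, -41684, 34175).
So ∂z/∂x = −n_x/n_z = −0.02600 and ∂z/∂y = −n_y/n_z = 1.21972.
Intercept c from SP-1: 180 + 18.12 − 51.23 = 146.89.
At (391, 193): z_contact = −10.17 + 235.41 + 146.89 = 372.13 m.
Depth below ground = 391.5 − 372.13 = 19.4 m.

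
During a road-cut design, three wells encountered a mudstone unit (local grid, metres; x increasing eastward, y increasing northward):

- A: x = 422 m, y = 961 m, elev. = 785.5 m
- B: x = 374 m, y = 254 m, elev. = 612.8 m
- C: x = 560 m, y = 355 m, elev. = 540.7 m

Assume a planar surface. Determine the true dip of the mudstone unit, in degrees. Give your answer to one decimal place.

31.3°

Two edge vectors: A→B = (-48, -707, -172.7), A→C = (138, -606, -244.8).
Normal n = (A→B) × (A→C) = (68417.4, -35583, 126654).
So ∂z/∂x = −n_x/n_z = −0.54019 and ∂z/∂y = −n_y/n_z = 0.28095.
Gradient magnitude |∇z| = √(a² + b²) = √(0.29181 + 0.07893) = 0.60888.
True dip = arctan(0.60888) = 31.3°, dipping toward ESE (azimuth ≈ 117°).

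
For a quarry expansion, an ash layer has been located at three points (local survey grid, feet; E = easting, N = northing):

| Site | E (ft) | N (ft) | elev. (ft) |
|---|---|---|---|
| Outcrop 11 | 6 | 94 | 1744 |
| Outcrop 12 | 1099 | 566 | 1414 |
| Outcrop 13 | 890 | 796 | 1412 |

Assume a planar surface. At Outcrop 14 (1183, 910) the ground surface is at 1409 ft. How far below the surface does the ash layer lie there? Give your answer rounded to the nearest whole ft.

83 ft

Two edge vectors: Outcrop 11→Outcrop 12 = (1093, 472, -330), Outcrop 11→Outcrop 13 = (884, 702, -332).
Normal n = (Outcrop 11→Outcrop 12) × (Outcrop 11→Outcrop 13) = (74956, 71156, 350038).
So ∂z/∂E = −n_x/n_z = −0.21414 and ∂z/∂N = −n_y/n_z = −0.20328.
Intercept c from Outcrop 11: 1744 + 1.28 + 19.11 = 1764.39.
At (1183, 910): z_contact = −253.3 − 185.0 + 1764.39 = 1326.1 ft.
Depth below ground = 1409 − 1326.1 = 83 ft.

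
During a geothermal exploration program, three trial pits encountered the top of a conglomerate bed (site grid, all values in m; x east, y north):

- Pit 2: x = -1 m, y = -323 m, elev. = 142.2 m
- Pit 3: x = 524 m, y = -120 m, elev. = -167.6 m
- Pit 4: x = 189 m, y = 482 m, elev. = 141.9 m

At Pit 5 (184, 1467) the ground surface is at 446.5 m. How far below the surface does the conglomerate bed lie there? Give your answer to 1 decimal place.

150.8 m

Let the plane be z = a·x + b·y + c.
Pit 3−Pit 2: 525a + 203b = −309.8;  Pit 4−Pit 2: 190a + 805b = −0.3.
Solving gives a = −0.649199, b = 0.152854.
Then c = 142.2 − a·-1 − b·-323 = 190.92.
At (184, 1467): z_contact = −119.45 + 224.24 + 190.92 = 295.71 m.
Depth below ground = 446.5 − 295.71 = 150.8 m.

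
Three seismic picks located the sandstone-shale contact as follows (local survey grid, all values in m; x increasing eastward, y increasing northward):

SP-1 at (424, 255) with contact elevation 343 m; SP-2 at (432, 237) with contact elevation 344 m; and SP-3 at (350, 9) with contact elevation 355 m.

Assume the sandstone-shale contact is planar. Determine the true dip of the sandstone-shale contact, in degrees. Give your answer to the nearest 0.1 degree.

3.0°

Let the plane be z = a·x + b·y + c.
SP-2−SP-1: 8a − 18b = 1;  SP-3−SP-1: −74a − 246b = 12.
Solving gives a = 0.00909, b = −0.05152.
Gradient magnitude |∇z| = √(a² + b²) = √(0.00008 + 0.00265) = 0.05231.
True dip = arctan(0.05231) = 3.0°, dipping toward N (azimuth ≈ 350°).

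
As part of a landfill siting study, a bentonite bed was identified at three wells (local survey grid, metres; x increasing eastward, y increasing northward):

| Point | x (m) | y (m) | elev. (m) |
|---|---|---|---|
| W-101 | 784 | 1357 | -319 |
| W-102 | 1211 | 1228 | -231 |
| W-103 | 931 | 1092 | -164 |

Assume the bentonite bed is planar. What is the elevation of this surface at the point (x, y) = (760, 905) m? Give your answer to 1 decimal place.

-64.3 m

Two edge vectors: W-101→W-102 = (427, -129, 88), W-101→W-103 = (147, -265, 155).
Normal n = (W-101→W-102) × (W-101→W-103) = (3325, -53249, -94192).
So ∂z/∂x = −n_x/n_z = 0.035300 and ∂z/∂y = −n_y/n_z = −0.565324.
Intercept c from W-101: -319 − 27.68 + 767.14 = 420.47.
At (760, 905): z = 26.8 − 511.6 + 420.47 = -64.3 m.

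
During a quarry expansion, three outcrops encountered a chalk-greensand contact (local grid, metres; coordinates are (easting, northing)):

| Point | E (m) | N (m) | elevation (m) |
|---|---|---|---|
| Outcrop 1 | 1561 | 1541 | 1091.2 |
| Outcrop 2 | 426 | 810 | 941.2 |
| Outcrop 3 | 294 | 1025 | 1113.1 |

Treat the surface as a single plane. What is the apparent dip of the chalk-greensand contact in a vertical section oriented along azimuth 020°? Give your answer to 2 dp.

Let the plane be z = a·E + b·N + c.
Outcrop 2−Outcrop 1: −1135a − 731b = −150;  Outcrop 3−Outcrop 1: −1267a − 516b = 21.9.
Solving gives a = −0.27431, b = 0.63112.
Unit vector along 020° is (sin 20°, cos 20°) = (0.3420, 0.9397).
Slope in that direction = a·(0.3420) + b·(0.9397) = 0.49924.
Apparent dip = arctan|0.49924| = 26.53° (true dip is 34.5°, so apparent ≤ true as expected).

26.53°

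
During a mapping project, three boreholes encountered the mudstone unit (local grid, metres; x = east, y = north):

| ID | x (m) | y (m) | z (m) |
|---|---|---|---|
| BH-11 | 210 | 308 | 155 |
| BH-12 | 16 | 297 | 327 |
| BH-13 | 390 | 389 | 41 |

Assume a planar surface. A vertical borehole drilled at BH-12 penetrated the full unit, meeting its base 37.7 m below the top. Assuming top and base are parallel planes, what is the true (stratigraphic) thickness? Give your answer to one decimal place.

25.0 m

Let the plane be z = a·x + b·y + c.
BH-12−BH-11: −194a − 11b = 172;  BH-13−BH-11: 180a + 81b = −114.
Solving gives a = −0.92311, b = 0.64395.
|∇z| = √(a²+b²) = 1.12552, so dip δ = arctan(1.12552) = 48.38°.
True thickness = vertical thickness × cos δ = 37.7 × cos 48.38° = 25.0 m.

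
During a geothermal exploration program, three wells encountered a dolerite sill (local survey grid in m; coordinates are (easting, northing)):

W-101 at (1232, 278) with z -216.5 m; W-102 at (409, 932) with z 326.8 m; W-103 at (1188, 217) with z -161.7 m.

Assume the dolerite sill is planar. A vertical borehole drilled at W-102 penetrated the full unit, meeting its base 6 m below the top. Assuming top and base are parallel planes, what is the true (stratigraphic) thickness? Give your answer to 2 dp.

4.43 m

Let the plane be z = a·E + b·N + c.
W-102−W-101: −823a + 654b = 543.3;  W-103−W-101: −44a − 61b = 54.8.
Solving gives a = −0.87340, b = −0.26837.
|∇z| = √(a²+b²) = 0.91370, so dip δ = arctan(0.91370) = 42.42°.
True thickness = vertical thickness × cos δ = 6 × cos 42.42° = 4.43 m.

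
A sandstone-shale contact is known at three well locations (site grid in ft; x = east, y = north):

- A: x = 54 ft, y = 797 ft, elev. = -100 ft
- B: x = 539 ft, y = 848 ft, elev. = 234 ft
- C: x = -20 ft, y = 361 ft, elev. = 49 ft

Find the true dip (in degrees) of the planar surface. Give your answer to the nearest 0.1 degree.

Let the plane be z = a·x + b·y + c.
B−A: 485a + 51b = 334;  C−A: −74a − 436b = 149.
Solving gives a = 0.73776, b = −0.46696.
Gradient magnitude |∇z| = √(a² + b²) = √(0.54429 + 0.21805) = 0.87312.
True dip = arctan(0.87312) = 41.1°, dipping toward WNW (azimuth ≈ 302°).

41.1°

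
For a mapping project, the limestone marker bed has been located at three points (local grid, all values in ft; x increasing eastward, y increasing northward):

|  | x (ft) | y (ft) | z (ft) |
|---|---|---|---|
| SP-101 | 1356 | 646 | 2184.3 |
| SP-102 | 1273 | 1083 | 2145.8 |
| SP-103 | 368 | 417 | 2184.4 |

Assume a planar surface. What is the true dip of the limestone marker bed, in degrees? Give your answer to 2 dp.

4.95°

Two edge vectors: SP-101→SP-102 = (-83, 437, -38.5), SP-101→SP-103 = (-988, -229, 0.1).
Normal n = (SP-101→SP-102) × (SP-101→SP-103) = (-8772.8, 38046.3, 450763).
So ∂z/∂x = −n_x/n_z = 0.01946 and ∂z/∂y = −n_y/n_z = −0.08440.
Gradient magnitude |∇z| = √(a² + b²) = √(0.00038 + 0.00712) = 0.08662.
True dip = arctan(0.08662) = 4.95°, dipping toward NNW (azimuth ≈ 347°).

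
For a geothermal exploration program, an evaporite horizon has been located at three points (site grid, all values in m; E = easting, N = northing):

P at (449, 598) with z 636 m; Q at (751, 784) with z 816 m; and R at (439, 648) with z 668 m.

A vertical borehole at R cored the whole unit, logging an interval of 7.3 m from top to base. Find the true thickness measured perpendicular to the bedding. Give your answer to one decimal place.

6.0 m

Two edge vectors: P→Q = (302, 186, 180), P→R = (-10, 50, 32).
Normal n = (P→Q) × (P→R) = (-3048, -11464, 16960).
So ∂z/∂E = −n_x/n_z = 0.17972 and ∂z/∂N = −n_y/n_z = 0.67594.
|∇z| = √(a²+b²) = 0.69943, so dip δ = arctan(0.69943) = 34.97°.
True thickness = vertical thickness × cos δ = 7.3 × cos 34.97° = 6.0 m.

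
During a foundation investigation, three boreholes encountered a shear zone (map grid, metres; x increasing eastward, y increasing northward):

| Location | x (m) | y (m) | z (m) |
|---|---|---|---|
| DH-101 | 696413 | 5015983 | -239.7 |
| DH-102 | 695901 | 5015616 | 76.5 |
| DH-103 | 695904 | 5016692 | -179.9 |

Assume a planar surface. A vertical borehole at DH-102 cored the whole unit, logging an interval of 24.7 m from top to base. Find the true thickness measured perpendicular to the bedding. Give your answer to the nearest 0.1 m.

Two edge vectors: DH-101→DH-102 = (-512, -367, 316.2), DH-101→DH-103 = (-509, 709, 59.8).
Normal n = (DH-101→DH-102) × (DH-101→DH-103) = (-246132.4, -130328.2, -549811).
So ∂z/∂x = −n_x/n_z = −0.44767 and ∂z/∂y = −n_y/n_z = −0.23704.
|∇z| = √(a²+b²) = 0.50655, so dip δ = arctan(0.50655) = 26.86°.
True thickness = vertical thickness × cos δ = 24.7 × cos 26.86° = 22.0 m.

22.0 m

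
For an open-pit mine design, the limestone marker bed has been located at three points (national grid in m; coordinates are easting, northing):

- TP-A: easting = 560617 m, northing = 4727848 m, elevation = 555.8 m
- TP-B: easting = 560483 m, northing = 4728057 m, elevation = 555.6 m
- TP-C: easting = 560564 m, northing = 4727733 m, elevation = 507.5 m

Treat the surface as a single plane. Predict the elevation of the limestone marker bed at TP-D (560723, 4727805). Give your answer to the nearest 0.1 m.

Two edge vectors: TP-A→TP-B = (-134, 209, -0.2), TP-A→TP-C = (-53, -115, -48.3).
Normal n = (TP-A→TP-B) × (TP-A→TP-C) = (-10117.7, -6461.6, 26487).
So ∂z/∂easting = −n_x/n_z = 0.381987390 and ∂z/∂northing = −n_y/n_z = 0.243953638.
Intercept c from TP-A: 555.8 − 214148.62 − 1153375.72 = −1366968.54.
At (560723, 4727805): z = 214189.1 + 1153365.2 − 1366968.54 = 585.8 m.

585.8 m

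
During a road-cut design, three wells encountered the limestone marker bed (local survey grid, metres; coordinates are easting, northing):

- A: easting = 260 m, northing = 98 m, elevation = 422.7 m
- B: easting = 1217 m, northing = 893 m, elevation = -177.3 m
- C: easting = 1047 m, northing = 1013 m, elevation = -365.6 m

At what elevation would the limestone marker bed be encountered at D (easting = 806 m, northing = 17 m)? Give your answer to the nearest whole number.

684 m

Two edge vectors: A→B = (957, 795, -600), A→C = (787, 915, -788.3).
Normal n = (A→B) × (A→C) = (-77698.5, 282203.1, 249990).
So ∂z/∂easting = −n_x/n_z = 0.31081 and ∂z/∂northing = −n_y/n_z = −1.12886.
Intercept c from A: 422.7 − 80.81 + 110.63 = 452.52.
At (806, 17): z = 250.5 − 19.2 + 452.52 = 683.8 m.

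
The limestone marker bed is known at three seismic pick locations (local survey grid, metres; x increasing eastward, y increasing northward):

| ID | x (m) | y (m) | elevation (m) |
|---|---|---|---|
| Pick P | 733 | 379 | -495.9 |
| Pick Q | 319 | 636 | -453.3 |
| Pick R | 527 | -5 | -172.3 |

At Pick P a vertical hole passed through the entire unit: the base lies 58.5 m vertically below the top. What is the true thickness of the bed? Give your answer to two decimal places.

46.69 m

Let the plane be z = a·x + b·y + c.
Pick Q−Pick P: −414a + 257b = 42.6;  Pick R−Pick P: −206a − 384b = 323.6.
Solving gives a = −0.46963, b = −0.59077.
|∇z| = √(a²+b²) = 0.75469, so dip δ = arctan(0.75469) = 37.04°.
True thickness = vertical thickness × cos δ = 58.5 × cos 37.04° = 46.69 m.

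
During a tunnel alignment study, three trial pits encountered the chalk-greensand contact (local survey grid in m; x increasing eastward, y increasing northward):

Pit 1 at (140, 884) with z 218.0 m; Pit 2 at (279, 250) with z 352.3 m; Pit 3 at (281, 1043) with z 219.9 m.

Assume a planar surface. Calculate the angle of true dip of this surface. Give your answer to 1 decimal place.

Two edge vectors: Pit 1→Pit 2 = (139, -634, 134.3), Pit 1→Pit 3 = (141, 159, 1.9).
Normal n = (Pit 1→Pit 2) × (Pit 1→Pit 3) = (-22558.3, 18672.2, 111495).
So ∂z/∂x = −n_x/n_z = 0.20233 and ∂z/∂y = −n_y/n_z = −0.16747.
Gradient magnitude |∇z| = √(a² + b²) = √(0.04094 + 0.02805) = 0.26264.
True dip = arctan(0.26264) = 14.7°, dipping toward NW (azimuth ≈ 310°).

14.7°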